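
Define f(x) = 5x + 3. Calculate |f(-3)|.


f(-3) = -12
|-12| = 12

12


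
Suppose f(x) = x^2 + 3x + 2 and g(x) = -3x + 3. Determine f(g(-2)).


g(-2) = 9
f(9) = 1*(9)^2 + 3*(9) + 2 = 110

110


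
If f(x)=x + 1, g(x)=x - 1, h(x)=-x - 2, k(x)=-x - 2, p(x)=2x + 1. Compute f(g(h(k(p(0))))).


1


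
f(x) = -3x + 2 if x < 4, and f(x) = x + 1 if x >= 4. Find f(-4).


-4 satisfies x < 4
f(-4) = 14

14


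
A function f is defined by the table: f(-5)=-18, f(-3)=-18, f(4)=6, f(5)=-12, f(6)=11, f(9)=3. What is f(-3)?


Reading from the table at x = -3

-18


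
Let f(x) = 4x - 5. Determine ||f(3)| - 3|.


4


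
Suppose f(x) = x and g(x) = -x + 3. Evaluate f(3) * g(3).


f(3) = 3
g(3) = 0
Product = 0

0


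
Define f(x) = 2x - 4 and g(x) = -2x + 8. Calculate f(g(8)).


-20


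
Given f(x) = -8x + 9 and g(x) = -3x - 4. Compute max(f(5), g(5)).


f(5) = -31
g(5) = -19
max = -19

-19


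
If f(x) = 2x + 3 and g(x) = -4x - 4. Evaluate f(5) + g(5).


f(5) = 13
g(5) = -24
Sum = -11

-11


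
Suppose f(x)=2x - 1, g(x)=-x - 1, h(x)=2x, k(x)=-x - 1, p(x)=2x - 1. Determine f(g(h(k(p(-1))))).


p(-1) = -3
k(-3) = 2
h(2) = 4
g(4) = -5
f(-5) = -11

-11


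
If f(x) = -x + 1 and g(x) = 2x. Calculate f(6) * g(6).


f(6) = -5
g(6) = 12
Product = -60

-60


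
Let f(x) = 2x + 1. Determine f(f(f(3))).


f(3) = 7
f(7) = 15
f(15) = 31

31


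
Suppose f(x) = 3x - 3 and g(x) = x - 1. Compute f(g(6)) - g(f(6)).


f(g(6)) = 12
g(f(6)) = 14
Difference = -2

-2


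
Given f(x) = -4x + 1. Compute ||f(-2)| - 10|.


f(-2) = 9
|9| = 9
|9 - 10| = 1

1


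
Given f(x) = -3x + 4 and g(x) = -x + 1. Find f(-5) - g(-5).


13


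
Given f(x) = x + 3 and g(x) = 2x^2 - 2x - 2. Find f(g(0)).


g(0) = -2
f(-2) = 1

1


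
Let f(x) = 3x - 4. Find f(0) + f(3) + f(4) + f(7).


f(0) = -4
f(3) = 5
f(4) = 8
f(7) = 17
Sum = 26

26


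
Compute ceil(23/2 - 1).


11


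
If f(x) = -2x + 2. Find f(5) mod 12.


f(5) = -8
-8 mod 12 = 4

4


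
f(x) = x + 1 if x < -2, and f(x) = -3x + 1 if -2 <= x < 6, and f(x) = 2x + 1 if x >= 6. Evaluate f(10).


21


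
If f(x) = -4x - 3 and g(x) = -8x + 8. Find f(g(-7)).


g(-7) = 64
f(64) = -259

-259


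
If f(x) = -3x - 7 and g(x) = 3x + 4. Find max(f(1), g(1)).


f(1) = -10
g(1) = 7
max = 7

7


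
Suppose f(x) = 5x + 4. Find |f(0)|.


4


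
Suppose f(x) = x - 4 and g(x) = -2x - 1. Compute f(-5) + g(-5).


f(-5) = -9
g(-5) = 9
Sum = 0

0


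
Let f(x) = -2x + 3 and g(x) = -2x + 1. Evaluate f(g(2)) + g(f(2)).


f(g(2)) = 9
g(f(2)) = 3
Sum = 12

12


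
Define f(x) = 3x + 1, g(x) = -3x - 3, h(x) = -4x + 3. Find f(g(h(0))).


h(0) = 3
g(3) = -12
f(-12) = -35

-35


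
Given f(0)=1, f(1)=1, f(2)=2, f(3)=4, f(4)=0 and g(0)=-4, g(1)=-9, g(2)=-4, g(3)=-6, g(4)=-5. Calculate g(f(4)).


f(4) = 0
g(0) = -4

-4


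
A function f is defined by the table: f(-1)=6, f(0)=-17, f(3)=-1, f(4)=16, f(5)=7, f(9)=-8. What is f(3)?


Reading from the table at x = 3

-1


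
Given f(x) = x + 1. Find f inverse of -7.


Solve x + 1 = -7
x = (-7 - 1) / 1 = -8

-8


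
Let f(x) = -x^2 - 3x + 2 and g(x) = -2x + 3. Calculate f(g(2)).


g(2) = -1
f(-1) = (-1)*(-1)^2 - 3*(-1) + 2 = 4

4


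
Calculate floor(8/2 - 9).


8/2 = 4
4 - 9 = -5
floor(-5) = -5

-5


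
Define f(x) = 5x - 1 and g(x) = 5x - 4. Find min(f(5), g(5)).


f(5) = 24
g(5) = 21
min = 21

21


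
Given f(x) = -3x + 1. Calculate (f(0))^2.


f(0) = 1
(1)^2 = 1

1


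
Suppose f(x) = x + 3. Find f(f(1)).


7


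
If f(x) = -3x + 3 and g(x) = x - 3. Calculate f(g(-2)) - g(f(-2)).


12


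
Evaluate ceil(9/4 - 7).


9/4 = 2.25
2.25 - 7 = -4.75
ceil(-4.75) = -4

-4


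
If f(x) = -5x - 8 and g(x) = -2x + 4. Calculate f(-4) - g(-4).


f(-4) = 12
g(-4) = 12
Difference = 0

0


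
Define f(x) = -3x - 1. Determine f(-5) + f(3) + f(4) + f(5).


f(-5) = 14
f(3) = -10
f(4) = -13
f(5) = -16
Sum = -25

-25


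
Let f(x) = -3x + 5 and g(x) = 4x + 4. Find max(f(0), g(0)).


f(0) = 5
g(0) = 4
max = 5

5


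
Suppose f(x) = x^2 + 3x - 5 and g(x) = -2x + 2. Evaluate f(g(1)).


g(1) = 0
f(0) = 1*(0)^2 + 3*(0) - 5 = -5

-5


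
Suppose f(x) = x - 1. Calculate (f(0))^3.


f(0) = -1
(-1)^3 = -1

-1


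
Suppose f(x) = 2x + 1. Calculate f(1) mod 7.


3


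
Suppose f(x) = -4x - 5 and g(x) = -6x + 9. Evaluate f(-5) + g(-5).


f(-5) = 15
g(-5) = 39
Sum = 54

54


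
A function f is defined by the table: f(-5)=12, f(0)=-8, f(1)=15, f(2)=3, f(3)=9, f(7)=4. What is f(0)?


Reading from the table at x = 0

-8


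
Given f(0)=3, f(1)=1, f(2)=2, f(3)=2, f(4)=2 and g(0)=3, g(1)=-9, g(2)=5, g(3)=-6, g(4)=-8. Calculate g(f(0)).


f(0) = 3
g(3) = -6

-6


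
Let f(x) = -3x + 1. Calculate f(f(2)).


f(2) = -5
f(-5) = 16

16


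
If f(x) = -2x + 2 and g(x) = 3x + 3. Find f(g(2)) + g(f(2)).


f(g(2)) = -16
g(f(2)) = -3
Sum = -19

-19


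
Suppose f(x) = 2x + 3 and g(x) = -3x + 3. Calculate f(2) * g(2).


f(2) = 7
g(2) = -3
Product = -21

-21


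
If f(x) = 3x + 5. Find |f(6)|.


f(6) = 23
|23| = 23

23


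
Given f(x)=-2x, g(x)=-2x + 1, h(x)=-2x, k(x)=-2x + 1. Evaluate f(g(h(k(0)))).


k(0) = 1
h(1) = -2
g(-2) = 5
f(5) = -10

-10


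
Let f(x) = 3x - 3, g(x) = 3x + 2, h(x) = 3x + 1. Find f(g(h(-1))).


h(-1) = -2
g(-2) = -4
f(-4) = -15

-15


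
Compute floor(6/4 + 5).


6/4 = 1.5
1.5 + 5 = 6.5
floor(6.5) = 6

6


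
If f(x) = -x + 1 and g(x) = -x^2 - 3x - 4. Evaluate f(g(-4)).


g(-4) = -8
f(-8) = 9

9


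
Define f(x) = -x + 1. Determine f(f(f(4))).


-3


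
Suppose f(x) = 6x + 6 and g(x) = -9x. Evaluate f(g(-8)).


438


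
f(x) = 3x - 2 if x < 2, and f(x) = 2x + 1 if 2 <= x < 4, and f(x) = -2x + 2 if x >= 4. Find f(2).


5


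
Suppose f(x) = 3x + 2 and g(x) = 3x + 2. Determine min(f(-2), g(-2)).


f(-2) = -4
g(-2) = -4
min = -4

-4


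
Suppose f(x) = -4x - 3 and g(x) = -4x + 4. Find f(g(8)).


g(8) = -28
f(-28) = 109

109


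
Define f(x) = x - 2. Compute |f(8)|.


f(8) = 6
|6| = 6

6


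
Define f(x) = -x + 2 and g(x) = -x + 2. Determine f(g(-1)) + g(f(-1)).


f(g(-1)) = -1
g(f(-1)) = -1
Sum = -2

-2


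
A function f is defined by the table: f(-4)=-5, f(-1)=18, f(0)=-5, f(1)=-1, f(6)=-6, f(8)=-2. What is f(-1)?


18


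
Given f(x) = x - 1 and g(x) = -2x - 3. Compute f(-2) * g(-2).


f(-2) = -3
g(-2) = 1
Product = -3

-3


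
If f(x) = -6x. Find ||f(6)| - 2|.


f(6) = -36
|-36| = 36
|36 - 2| = 34

34


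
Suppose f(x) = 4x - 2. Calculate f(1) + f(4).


f(1) = 2
f(4) = 14
Sum = 16

16


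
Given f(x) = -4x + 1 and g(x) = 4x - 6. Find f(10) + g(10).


f(10) = -39
g(10) = 34
Sum = -5

-5


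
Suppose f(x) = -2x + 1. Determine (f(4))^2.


f(4) = -7
(-7)^2 = 49

49


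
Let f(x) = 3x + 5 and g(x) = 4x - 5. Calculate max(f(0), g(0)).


5


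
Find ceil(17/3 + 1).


7


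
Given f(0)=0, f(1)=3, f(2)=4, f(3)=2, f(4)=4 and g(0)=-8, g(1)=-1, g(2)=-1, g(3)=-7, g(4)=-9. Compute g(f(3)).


f(3) = 2
g(2) = -1

-1


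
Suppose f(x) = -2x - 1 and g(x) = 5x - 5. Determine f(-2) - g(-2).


f(-2) = 3
g(-2) = -15
Difference = 18

18


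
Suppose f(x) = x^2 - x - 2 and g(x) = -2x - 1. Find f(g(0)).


g(0) = -1
f(-1) = 1*(-1)^2 - 1*(-1) - 2 = 0

0


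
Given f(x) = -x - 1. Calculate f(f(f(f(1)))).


f(1) = -2
f(-2) = 1
f(1) = -2
f(-2) = 1

1


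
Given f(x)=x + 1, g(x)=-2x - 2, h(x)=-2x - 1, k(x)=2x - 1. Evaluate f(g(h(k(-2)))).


k(-2) = -5
h(-5) = 9
g(9) = -20
f(-20) = -19

-19


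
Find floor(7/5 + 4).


7/5 = 1.4
1.4 + 4 = 5.4
floor(5.4) = 5

5


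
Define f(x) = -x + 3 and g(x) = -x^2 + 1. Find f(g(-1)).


g(-1) = 0
f(0) = 3

3


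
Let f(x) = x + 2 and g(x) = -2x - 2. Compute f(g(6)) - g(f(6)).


f(g(6)) = -12
g(f(6)) = -18
Difference = 6

6


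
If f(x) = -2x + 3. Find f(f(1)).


1


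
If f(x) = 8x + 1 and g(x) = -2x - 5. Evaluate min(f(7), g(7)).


f(7) = 57
g(7) = -19
min = -19

-19


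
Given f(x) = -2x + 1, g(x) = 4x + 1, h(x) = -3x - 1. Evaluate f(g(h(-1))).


h(-1) = 2
g(2) = 9
f(9) = -17

-17


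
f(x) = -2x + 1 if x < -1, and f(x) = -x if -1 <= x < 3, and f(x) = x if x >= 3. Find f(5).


5 satisfies x >= 3
f(5) = 5

5


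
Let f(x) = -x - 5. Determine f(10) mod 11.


f(10) = -15
-15 mod 11 = 7

7


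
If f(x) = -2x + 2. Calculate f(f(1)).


f(1) = 0
f(0) = 2

2


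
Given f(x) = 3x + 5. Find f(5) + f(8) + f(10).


f(5) = 20
f(8) = 29
f(10) = 35
Sum = 84

84


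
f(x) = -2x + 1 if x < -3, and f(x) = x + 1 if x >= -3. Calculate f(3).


3 satisfies x >= -3
f(3) = 4

4


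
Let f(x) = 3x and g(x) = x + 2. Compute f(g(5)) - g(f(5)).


f(g(5)) = 21
g(f(5)) = 17
Difference = 4

4


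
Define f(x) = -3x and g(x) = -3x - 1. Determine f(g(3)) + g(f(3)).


f(g(3)) = 30
g(f(3)) = 26
Sum = 56

56


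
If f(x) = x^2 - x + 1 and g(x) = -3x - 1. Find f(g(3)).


111


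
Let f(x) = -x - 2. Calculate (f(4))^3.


f(4) = -6
(-6)^3 = -216

-216


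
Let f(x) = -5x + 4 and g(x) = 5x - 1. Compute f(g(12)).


g(12) = 59
f(59) = -291

-291


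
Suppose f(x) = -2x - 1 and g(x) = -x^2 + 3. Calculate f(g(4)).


g(4) = -13
f(-13) = 25

25


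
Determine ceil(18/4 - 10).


18/4 = 4.5
4.5 - 10 = -5.5
ceil(-5.5) = -5

-5


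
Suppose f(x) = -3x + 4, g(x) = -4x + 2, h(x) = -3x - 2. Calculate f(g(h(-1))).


h(-1) = 1
g(1) = -2
f(-2) = 10

10


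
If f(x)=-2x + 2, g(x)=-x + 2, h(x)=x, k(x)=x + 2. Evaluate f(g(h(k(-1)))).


k(-1) = 1
h(1) = 1
g(1) = 1
f(1) = 0

0


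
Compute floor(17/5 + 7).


17/5 = 3.4
3.4 + 7 = 10.4
floor(10.4) = 10

10


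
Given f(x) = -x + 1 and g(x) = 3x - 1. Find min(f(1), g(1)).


f(1) = 0
g(1) = 2
min = 0

0


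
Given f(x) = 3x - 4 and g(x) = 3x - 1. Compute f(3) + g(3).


13


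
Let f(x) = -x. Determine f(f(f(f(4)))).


f(4) = -4
f(-4) = 4
f(4) = -4
f(-4) = 4

4


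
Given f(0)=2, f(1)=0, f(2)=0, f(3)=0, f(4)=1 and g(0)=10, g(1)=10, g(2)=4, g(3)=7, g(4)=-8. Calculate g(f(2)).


f(2) = 0
g(0) = 10

10


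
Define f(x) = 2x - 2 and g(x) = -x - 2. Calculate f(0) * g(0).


f(0) = -2
g(0) = -2
Product = 4

4


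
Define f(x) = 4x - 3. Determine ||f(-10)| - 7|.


f(-10) = -43
|-43| = 43
|43 - 7| = 36

36


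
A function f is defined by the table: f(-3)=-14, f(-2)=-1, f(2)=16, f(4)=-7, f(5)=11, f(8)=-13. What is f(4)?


Reading from the table at x = 4

-7


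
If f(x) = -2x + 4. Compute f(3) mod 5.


f(3) = -2
-2 mod 5 = 3

3


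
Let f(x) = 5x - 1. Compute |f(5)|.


f(5) = 24
|24| = 24

24


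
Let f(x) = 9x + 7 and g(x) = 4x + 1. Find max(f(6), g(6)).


f(6) = 61
g(6) = 25
max = 61

61


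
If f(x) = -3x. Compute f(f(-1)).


f(-1) = 3
f(3) = -9

-9


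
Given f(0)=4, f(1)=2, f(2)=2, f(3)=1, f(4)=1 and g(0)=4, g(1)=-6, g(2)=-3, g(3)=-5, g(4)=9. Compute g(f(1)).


-3


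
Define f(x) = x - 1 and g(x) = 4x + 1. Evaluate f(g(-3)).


g(-3) = -11
f(-11) = -12

-12


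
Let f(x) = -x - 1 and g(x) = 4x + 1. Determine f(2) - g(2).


f(2) = -3
g(2) = 9
Difference = -12

-12


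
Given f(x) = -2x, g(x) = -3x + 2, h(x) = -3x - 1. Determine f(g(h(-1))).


h(-1) = 2
g(2) = -4
f(-4) = 8

8


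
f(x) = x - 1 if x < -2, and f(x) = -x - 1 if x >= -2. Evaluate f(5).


-6


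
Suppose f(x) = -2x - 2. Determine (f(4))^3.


f(4) = -10
(-10)^3 = -1000

-1000


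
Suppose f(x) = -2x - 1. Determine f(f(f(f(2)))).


f(2) = -5
f(-5) = 9
f(9) = -19
f(-19) = 37

37


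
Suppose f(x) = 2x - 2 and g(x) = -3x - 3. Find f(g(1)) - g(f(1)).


f(g(1)) = -14
g(f(1)) = -3
Difference = -11

-11


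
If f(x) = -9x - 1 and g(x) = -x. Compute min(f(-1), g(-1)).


f(-1) = 8
g(-1) = 1
min = 1

1


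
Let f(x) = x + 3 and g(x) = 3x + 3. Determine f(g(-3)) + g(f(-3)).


f(g(-3)) = -3
g(f(-3)) = 3
Sum = 0

0


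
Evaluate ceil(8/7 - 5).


8/7 = 1.1429
1.1429 - 5 = -3.8571
ceil(-3.8571) = -3

-3


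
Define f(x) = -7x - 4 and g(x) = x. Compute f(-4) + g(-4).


f(-4) = 24
g(-4) = -4
Sum = 20

20


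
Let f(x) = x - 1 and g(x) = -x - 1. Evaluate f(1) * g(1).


f(1) = 0
g(1) = -2
Product = 0

0


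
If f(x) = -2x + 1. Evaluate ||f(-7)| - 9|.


6


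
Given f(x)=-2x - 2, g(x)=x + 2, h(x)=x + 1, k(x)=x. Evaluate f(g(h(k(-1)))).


k(-1) = -1
h(-1) = 0
g(0) = 2
f(2) = -6

-6


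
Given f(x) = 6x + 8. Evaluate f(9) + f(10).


130


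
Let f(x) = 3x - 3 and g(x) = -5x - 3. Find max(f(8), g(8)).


f(8) = 21
g(8) = -43
max = 21

21


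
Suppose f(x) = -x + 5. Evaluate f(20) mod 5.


f(20) = -15
-15 mod 5 = 0

0


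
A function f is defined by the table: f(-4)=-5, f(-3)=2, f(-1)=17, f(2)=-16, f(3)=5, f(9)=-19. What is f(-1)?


Reading from the table at x = -1

17


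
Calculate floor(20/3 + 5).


20/3 = 6.6667
6.6667 + 5 = 11.6667
floor(11.6667) = 11

11


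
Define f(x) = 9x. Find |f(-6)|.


f(-6) = -54
|-54| = 54

54


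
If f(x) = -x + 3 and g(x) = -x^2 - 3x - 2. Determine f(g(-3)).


g(-3) = -2
f(-2) = 5

5


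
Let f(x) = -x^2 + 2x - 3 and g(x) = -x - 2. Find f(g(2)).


-27


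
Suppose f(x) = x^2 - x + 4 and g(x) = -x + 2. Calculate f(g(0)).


g(0) = 2
f(2) = 1*(2)^2 - 1*(2) + 4 = 6

6


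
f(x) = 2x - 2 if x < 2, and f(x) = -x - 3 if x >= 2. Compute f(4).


-7


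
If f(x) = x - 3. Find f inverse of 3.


Solve x - 3 = 3
x = (3 + 3) / 1 = 6

6


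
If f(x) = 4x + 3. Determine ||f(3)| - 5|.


10


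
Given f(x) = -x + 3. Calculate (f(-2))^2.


f(-2) = 5
(5)^2 = 25

25


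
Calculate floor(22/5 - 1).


22/5 = 4.4
4.4 - 1 = 3.4
floor(3.4) = 3

3


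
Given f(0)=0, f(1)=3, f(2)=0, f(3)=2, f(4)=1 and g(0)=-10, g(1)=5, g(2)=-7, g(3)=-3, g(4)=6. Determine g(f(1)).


f(1) = 3
g(3) = -3

-3


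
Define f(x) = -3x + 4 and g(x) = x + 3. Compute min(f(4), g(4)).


f(4) = -8
g(4) = 7
min = -8

-8


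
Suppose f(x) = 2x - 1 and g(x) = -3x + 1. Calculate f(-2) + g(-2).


f(-2) = -5
g(-2) = 7
Sum = 2

2


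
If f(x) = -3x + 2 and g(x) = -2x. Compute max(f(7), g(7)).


-14


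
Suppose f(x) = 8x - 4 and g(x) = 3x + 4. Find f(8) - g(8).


f(8) = 60
g(8) = 28
Difference = 32

32


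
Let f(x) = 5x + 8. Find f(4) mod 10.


f(4) = 28
28 mod 10 = 8

8


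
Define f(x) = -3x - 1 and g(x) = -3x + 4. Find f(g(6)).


g(6) = -14
f(-14) = 41

41


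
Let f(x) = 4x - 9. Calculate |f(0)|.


f(0) = -9
|-9| = 9

9


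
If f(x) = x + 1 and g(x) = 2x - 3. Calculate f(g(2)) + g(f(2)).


f(g(2)) = 2
g(f(2)) = 3
Sum = 5

5


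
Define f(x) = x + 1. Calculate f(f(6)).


8


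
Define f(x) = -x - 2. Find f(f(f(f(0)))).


f(0) = -2
f(-2) = 0
f(0) = -2
f(-2) = 0

0


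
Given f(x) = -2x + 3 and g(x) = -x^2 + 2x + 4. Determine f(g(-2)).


g(-2) = -4
f(-4) = 11

11


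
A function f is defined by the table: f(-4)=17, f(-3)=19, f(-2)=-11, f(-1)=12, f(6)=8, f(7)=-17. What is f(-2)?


Reading from the table at x = -2

-11


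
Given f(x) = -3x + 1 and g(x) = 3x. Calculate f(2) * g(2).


f(2) = -5
g(2) = 6
Product = -30

-30


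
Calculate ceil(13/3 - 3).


13/3 = 4.3333
4.3333 - 3 = 1.3333
ceil(1.3333) = 2

2


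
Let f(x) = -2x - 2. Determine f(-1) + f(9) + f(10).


f(-1) = 0
f(9) = -20
f(10) = -22
Sum = -42

-42


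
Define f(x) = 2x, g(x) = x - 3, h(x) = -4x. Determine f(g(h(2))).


h(2) = -8
g(-8) = -11
f(-11) = -22

-22


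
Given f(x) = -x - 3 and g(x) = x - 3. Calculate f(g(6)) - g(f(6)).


6


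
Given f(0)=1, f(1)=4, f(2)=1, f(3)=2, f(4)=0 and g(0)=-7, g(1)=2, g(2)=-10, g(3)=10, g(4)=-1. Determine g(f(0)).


f(0) = 1
g(1) = 2

2


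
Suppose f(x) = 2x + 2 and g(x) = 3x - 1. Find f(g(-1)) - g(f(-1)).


f(g(-1)) = -6
g(f(-1)) = -1
Difference = -5

-5


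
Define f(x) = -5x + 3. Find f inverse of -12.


Solve -5x + 3 = -12
x = (-12 - 3) / (-5) = 3

3


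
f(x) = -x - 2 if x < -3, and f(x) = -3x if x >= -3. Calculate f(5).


5 satisfies x >= -3
f(5) = -15

-15


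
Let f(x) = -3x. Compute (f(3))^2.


f(3) = -9
(-9)^2 = 81

81


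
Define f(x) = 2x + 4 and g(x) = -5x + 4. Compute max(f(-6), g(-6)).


f(-6) = -8
g(-6) = 34
max = 34

34


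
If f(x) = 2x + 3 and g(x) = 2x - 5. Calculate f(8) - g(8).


f(8) = 19
g(8) = 11
Difference = 8

8


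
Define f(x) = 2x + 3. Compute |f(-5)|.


f(-5) = -7
|-7| = 7

7


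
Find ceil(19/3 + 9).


19/3 = 6.3333
6.3333 + 9 = 15.3333
ceil(15.3333) = 16

16


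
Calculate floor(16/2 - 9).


16/2 = 8
8 - 9 = -1
floor(-1) = -1

-1


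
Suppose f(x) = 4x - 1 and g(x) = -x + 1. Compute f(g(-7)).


g(-7) = 8
f(8) = 31

31


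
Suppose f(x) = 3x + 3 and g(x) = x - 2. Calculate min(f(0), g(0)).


f(0) = 3
g(0) = -2
min = -2

-2


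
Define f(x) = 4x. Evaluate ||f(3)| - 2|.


f(3) = 12
|12| = 12
|12 - 2| = 10

10


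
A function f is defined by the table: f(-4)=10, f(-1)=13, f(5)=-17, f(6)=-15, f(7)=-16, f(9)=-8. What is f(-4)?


10


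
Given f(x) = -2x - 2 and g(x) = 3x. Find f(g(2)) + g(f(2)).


f(g(2)) = -14
g(f(2)) = -18
Sum = -32

-32


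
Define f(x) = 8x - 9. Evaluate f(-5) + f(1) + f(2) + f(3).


-28


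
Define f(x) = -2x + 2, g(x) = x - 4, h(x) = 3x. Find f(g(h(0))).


h(0) = 0
g(0) = -4
f(-4) = 10

10


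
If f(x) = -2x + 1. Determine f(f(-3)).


f(-3) = 7
f(7) = -13

-13


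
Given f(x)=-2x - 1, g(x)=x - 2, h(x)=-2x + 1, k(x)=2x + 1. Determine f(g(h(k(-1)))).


k(-1) = -1
h(-1) = 3
g(3) = 1
f(1) = -3

-3


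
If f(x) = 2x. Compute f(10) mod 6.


f(10) = 20
20 mod 6 = 2

2


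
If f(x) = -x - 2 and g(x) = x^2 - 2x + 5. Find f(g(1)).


g(1) = 4
f(4) = -6

-6


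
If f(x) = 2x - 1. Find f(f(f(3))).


f(3) = 5
f(5) = 9
f(9) = 17

17


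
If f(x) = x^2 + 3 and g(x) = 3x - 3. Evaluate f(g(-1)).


g(-1) = -6
f(-6) = 1*(-6)^2 + 3 = 39

39


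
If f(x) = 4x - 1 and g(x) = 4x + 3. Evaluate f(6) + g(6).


50


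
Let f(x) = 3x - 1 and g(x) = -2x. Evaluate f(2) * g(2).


-20


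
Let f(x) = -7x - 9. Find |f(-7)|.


40


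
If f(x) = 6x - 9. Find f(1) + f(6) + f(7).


57


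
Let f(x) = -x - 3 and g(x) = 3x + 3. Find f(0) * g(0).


f(0) = -3
g(0) = 3
Product = -9

-9


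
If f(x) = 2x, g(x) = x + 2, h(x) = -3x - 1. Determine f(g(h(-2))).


h(-2) = 5
g(5) = 7
f(7) = 14

14


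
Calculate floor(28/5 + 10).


28/5 = 5.6
5.6 + 10 = 15.6
floor(15.6) = 15

15


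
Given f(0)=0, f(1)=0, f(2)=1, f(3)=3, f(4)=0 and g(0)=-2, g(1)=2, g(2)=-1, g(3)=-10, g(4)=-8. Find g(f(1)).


-2


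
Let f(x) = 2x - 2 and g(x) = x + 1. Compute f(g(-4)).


-8


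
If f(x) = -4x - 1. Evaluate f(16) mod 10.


5


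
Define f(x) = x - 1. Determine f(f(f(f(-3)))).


f(-3) = -4
f(-4) = -5
f(-5) = -6
f(-6) = -7

-7


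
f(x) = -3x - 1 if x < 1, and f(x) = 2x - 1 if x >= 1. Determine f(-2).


-2 satisfies x < 1
f(-2) = 5

5


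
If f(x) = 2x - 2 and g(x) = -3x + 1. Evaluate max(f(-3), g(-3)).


f(-3) = -8
g(-3) = 10
max = 10

10


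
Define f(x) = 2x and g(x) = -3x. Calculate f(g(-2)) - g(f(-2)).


f(g(-2)) = 12
g(f(-2)) = 12
Difference = 0

0


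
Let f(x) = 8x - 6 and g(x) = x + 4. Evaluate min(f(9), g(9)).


f(9) = 66
g(9) = 13
min = 13

13


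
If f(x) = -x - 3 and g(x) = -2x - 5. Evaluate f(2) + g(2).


f(2) = -5
g(2) = -9
Sum = -14

-14


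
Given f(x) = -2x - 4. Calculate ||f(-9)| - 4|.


f(-9) = 14
|14| = 14
|14 - 4| = 10

10


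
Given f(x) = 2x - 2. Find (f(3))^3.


64


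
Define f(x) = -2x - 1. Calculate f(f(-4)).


f(-4) = 7
f(7) = -15

-15


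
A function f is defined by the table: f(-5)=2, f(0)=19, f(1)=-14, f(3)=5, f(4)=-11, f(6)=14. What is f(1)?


Reading from the table at x = 1

-14


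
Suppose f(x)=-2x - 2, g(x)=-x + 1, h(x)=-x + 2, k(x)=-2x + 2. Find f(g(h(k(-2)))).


-12


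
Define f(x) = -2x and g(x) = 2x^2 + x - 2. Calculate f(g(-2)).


-8


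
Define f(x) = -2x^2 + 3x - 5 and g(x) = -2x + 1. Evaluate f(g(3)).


g(3) = -5
f(-5) = (-2)*(-5)^2 + 3*(-5) - 5 = -70

-70


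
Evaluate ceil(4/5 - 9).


4/5 = 0.8
0.8 - 9 = -8.2
ceil(-8.2) = -8

-8


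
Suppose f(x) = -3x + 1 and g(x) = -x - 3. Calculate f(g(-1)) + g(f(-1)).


f(g(-1)) = 7
g(f(-1)) = -7
Sum = 0

0


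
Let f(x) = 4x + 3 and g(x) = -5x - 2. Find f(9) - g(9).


f(9) = 39
g(9) = -47
Difference = 86

86


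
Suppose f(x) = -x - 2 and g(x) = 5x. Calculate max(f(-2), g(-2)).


f(-2) = 0
g(-2) = -10
max = 0

0


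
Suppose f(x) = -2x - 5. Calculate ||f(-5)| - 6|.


f(-5) = 5
|5| = 5
|5 - 6| = 1

1


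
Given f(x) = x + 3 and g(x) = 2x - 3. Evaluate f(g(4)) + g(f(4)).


f(g(4)) = 8
g(f(4)) = 11
Sum = 19

19


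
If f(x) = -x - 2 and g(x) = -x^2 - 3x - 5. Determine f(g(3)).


g(3) = -23
f(-23) = 21

21


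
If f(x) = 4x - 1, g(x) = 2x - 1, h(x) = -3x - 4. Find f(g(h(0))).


-37


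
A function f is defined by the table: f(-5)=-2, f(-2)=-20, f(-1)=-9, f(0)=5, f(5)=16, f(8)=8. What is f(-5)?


Reading from the table at x = -5

-2


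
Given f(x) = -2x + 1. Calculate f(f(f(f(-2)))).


f(-2) = 5
f(5) = -9
f(-9) = 19
f(19) = -37

-37


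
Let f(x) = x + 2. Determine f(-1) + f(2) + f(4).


f(-1) = 1
f(2) = 4
f(4) = 6
Sum = 11

11


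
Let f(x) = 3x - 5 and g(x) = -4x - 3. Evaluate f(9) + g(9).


f(9) = 22
g(9) = -39
Sum = -17

-17


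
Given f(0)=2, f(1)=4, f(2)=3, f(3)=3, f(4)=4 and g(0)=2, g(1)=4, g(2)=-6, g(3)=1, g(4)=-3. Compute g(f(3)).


f(3) = 3
g(3) = 1

1


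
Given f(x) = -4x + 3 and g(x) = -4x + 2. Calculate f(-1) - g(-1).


f(-1) = 7
g(-1) = 6
Difference = 1

1


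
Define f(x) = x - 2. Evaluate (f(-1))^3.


-27


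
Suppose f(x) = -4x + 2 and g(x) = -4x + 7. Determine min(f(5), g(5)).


f(5) = -18
g(5) = -13
min = -18

-18


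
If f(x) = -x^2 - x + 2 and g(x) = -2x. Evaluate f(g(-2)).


g(-2) = 4
f(4) = (-1)*(4)^2 - 1*(4) + 2 = -18

-18


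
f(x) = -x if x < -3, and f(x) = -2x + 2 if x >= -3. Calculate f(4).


-6


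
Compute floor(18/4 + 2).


18/4 = 4.5
4.5 + 2 = 6.5
floor(6.5) = 6

6


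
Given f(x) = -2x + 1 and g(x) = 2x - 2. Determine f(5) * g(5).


-72


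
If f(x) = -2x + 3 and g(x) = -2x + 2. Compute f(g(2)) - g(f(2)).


f(g(2)) = 7
g(f(2)) = 4
Difference = 3

3


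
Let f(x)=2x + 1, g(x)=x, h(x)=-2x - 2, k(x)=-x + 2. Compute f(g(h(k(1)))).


k(1) = 1
h(1) = -4
g(-4) = -4
f(-4) = -7

-7


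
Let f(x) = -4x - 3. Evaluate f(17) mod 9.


f(17) = -71
-71 mod 9 = 1

1


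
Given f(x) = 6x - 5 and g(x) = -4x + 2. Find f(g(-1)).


g(-1) = 6
f(6) = 31

31


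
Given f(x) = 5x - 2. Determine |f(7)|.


f(7) = 33
|33| = 33

33


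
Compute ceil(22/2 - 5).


22/2 = 11
11 - 5 = 6
ceil(6) = 6

6


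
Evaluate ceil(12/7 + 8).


12/7 = 1.7143
1.7143 + 8 = 9.7143
ceil(9.7143) = 10

10


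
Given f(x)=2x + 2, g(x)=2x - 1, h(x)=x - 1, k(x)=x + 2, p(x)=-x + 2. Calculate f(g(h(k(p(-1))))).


p(-1) = 3
k(3) = 5
h(5) = 4
g(4) = 7
f(7) = 16

16


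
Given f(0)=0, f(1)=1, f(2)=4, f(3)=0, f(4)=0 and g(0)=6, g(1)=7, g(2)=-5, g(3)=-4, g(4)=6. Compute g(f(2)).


f(2) = 4
g(4) = 6

6


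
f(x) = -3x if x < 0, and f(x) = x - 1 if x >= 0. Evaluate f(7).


6


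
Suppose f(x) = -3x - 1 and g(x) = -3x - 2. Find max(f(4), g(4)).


-13


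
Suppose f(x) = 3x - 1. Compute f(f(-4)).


f(-4) = -13
f(-13) = -40

-40


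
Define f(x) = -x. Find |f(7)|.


7


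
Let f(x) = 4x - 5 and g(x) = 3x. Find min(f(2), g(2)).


f(2) = 3
g(2) = 6
min = 3

3


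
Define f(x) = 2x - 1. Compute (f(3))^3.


f(3) = 5
(5)^3 = 125

125


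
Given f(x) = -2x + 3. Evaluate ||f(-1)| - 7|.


f(-1) = 5
|5| = 5
|5 - 7| = 2

2


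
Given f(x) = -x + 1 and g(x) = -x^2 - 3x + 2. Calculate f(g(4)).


g(4) = -26
f(-26) = 27

27


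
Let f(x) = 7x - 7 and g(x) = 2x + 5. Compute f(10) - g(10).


f(10) = 63
g(10) = 25
Difference = 38

38


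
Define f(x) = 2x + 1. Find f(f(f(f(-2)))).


f(-2) = -3
f(-3) = -5
f(-5) = -9
f(-9) = -17

-17


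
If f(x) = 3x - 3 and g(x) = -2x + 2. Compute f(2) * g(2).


-6


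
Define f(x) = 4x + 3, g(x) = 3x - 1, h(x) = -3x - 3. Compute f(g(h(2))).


h(2) = -9
g(-9) = -28
f(-28) = -109

-109


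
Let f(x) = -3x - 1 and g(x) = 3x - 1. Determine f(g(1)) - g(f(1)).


f(g(1)) = -7
g(f(1)) = -13
Difference = 6

6


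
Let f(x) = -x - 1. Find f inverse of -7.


Solve -x - 1 = -7
x = (-7 + 1) / (-1) = 6

6


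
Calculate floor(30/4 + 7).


30/4 = 7.5
7.5 + 7 = 14.5
floor(14.5) = 14

14


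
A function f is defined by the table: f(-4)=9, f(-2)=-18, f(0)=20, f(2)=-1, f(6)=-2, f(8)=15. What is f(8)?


Reading from the table at x = 8

15


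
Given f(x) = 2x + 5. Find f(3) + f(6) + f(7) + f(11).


f(3) = 11
f(6) = 17
f(7) = 19
f(11) = 27
Sum = 74

74


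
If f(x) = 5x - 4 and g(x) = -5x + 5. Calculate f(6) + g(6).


f(6) = 26
g(6) = -25
Sum = 1

1


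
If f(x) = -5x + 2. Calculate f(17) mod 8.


f(17) = -83
-83 mod 8 = 5

5


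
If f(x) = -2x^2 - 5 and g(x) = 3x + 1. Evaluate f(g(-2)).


g(-2) = -5
f(-5) = (-2)*(-5)^2 - 5 = -55

-55


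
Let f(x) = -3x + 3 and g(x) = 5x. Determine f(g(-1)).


g(-1) = -5
f(-5) = 18

18


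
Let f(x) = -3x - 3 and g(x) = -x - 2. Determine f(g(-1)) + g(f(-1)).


f(g(-1)) = 0
g(f(-1)) = -2
Sum = -2

-2


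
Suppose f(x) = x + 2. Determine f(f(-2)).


f(-2) = 0
f(0) = 2

2


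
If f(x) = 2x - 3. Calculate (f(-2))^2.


f(-2) = -7
(-7)^2 = 49

49


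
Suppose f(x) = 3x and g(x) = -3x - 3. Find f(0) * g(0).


f(0) = 0
g(0) = -3
Product = 0

0


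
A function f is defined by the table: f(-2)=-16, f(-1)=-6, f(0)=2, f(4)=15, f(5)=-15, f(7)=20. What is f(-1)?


Reading from the table at x = -1

-6


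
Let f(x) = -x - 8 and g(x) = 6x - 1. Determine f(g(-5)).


23


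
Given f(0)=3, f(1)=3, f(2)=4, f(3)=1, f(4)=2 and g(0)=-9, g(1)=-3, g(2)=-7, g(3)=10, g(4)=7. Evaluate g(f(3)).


-3


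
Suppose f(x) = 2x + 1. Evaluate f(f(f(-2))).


f(-2) = -3
f(-3) = -5
f(-5) = -9

-9


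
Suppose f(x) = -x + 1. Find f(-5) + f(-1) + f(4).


5


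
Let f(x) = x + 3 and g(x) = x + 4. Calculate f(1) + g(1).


f(1) = 4
g(1) = 5
Sum = 9

9


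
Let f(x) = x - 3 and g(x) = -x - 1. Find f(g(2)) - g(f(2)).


f(g(2)) = -6
g(f(2)) = 0
Difference = -6

-6


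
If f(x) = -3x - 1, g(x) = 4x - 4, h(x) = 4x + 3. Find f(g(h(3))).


h(3) = 15
g(15) = 56
f(56) = -169

-169


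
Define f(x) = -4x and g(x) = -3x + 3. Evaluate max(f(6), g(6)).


f(6) = -24
g(6) = -15
max = -15

-15


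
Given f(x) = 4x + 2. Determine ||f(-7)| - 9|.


f(-7) = -26
|-26| = 26
|26 - 9| = 17

17


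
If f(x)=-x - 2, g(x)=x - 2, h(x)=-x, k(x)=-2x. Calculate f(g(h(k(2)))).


k(2) = -4
h(-4) = 4
g(4) = 2
f(2) = -4

-4


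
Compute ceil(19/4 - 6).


19/4 = 4.75
4.75 - 6 = -1.25
ceil(-1.25) = -1

-1


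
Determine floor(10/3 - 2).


10/3 = 3.3333
3.3333 - 2 = 1.3333
floor(1.3333) = 1

1


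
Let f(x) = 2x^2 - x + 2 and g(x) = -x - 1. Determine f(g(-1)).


2


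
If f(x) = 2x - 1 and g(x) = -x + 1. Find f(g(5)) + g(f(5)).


f(g(5)) = -9
g(f(5)) = -8
Sum = -17

-17


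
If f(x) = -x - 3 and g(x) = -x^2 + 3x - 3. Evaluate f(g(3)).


g(3) = -3
f(-3) = 0

0


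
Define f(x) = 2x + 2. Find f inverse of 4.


Solve 2x + 2 = 4
x = (4 - 2) / 2 = 1

1


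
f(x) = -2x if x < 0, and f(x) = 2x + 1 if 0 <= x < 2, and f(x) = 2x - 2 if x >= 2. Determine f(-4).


-4 satisfies x < 0
f(-4) = 8

8


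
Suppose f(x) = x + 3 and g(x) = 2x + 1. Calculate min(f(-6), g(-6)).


-11


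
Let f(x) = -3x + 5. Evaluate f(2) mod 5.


f(2) = -1
-1 mod 5 = 4

4


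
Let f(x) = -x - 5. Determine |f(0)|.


5


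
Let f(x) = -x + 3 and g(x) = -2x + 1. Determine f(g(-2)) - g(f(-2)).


f(g(-2)) = -2
g(f(-2)) = -9
Difference = 7

7


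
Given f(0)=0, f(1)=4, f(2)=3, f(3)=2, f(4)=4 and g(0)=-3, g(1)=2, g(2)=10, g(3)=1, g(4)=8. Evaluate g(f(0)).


f(0) = 0
g(0) = -3

-3


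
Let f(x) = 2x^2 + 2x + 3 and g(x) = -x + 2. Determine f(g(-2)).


g(-2) = 4
f(4) = 2*(4)^2 + 2*(4) + 3 = 43

43


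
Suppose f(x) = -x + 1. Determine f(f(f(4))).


-3


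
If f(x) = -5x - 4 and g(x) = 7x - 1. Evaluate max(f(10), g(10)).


f(10) = -54
g(10) = 69
max = 69

69


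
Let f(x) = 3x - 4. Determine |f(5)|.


f(5) = 11
|11| = 11

11


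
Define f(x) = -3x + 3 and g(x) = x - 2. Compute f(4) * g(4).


f(4) = -9
g(4) = 2
Product = -18

-18


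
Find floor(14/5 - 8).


14/5 = 2.8
2.8 - 8 = -5.2
floor(-5.2) = -6

-6


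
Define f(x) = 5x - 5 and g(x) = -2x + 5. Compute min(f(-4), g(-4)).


f(-4) = -25
g(-4) = 13
min = -25

-25


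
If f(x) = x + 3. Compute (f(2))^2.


25


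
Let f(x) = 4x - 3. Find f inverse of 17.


Solve 4x - 3 = 17
x = (17 + 3) / 4 = 5

5


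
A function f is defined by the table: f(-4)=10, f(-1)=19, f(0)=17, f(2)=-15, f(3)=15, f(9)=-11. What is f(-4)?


10


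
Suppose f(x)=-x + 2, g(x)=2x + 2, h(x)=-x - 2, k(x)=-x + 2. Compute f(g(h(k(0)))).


8


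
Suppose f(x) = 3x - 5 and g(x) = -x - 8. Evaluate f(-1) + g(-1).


f(-1) = -8
g(-1) = -7
Sum = -15

-15


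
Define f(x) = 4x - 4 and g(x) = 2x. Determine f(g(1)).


4


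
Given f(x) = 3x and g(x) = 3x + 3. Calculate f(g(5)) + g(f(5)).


102


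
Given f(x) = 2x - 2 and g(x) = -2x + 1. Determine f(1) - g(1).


f(1) = 0
g(1) = -1
Difference = 1

1


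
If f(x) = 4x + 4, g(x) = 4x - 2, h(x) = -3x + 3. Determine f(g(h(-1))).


h(-1) = 6
g(6) = 22
f(22) = 92

92


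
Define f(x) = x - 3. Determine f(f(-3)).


f(-3) = -6
f(-6) = -9

-9


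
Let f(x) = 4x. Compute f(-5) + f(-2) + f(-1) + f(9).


f(-5) = -20
f(-2) = -8
f(-1) = -4
f(9) = 36
Sum = 4

4


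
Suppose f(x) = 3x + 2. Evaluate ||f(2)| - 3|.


f(2) = 8
|8| = 8
|8 - 3| = 5

5


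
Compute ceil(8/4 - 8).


-6


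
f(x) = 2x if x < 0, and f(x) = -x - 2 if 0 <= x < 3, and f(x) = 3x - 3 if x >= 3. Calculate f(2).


2 satisfies 0 <= x < 3
f(2) = -4

-4


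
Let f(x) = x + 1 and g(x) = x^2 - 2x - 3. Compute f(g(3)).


g(3) = 0
f(0) = 1

1


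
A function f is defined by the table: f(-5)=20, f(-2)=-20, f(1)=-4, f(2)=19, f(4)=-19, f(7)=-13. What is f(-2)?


-20


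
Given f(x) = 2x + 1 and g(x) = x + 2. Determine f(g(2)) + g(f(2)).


f(g(2)) = 9
g(f(2)) = 7
Sum = 16

16


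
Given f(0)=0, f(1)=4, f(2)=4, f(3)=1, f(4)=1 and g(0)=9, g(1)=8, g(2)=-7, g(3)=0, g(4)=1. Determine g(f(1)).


f(1) = 4
g(4) = 1

1


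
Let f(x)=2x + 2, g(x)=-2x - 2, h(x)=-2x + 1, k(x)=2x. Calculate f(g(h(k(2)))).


k(2) = 4
h(4) = -7
g(-7) = 12
f(12) = 26

26


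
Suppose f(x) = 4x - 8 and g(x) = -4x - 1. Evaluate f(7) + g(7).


f(7) = 20
g(7) = -29
Sum = -9

-9


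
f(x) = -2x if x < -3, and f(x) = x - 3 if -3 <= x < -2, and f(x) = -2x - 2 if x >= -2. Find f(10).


10 satisfies x >= -2
f(10) = -22

-22


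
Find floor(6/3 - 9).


6/3 = 2
2 - 9 = -7
floor(-7) = -7

-7


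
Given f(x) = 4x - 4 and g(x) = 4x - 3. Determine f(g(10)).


g(10) = 37
f(37) = 144

144


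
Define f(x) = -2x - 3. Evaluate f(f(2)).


f(2) = -7
f(-7) = 11

11


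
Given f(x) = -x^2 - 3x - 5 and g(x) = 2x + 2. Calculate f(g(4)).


g(4) = 10
f(10) = (-1)*(10)^2 - 3*(10) - 5 = -135

-135


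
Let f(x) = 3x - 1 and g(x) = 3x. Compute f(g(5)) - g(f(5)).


f(g(5)) = 44
g(f(5)) = 42
Difference = 2

2


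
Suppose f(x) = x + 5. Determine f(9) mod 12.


f(9) = 14
14 mod 12 = 2

2


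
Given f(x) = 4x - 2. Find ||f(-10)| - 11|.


f(-10) = -42
|-42| = 42
|42 - 11| = 31

31


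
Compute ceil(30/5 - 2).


4


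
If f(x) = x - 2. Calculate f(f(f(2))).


f(2) = 0
f(0) = -2
f(-2) = -4

-4


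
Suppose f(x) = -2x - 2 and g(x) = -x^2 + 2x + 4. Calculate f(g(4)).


g(4) = -4
f(-4) = 6

6


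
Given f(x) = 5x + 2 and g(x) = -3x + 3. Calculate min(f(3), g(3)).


f(3) = 17
g(3) = -6
min = -6

-6


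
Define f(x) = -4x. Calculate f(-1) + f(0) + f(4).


f(-1) = 4
f(0) = 0
f(4) = -16
Sum = -12

-12


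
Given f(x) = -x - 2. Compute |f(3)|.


f(3) = -5
|-5| = 5

5


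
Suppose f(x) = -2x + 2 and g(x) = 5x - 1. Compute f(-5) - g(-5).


38


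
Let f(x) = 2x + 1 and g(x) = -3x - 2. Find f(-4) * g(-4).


f(-4) = -7
g(-4) = 10
Product = -70

-70


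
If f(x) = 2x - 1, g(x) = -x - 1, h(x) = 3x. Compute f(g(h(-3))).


h(-3) = -9
g(-9) = 8
f(8) = 15

15


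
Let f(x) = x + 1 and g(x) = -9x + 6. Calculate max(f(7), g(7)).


f(7) = 8
g(7) = -57
max = 8

8


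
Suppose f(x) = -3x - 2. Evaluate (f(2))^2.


f(2) = -8
(-8)^2 = 64

64


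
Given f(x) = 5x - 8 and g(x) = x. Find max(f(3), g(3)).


f(3) = 7
g(3) = 3
max = 7

7


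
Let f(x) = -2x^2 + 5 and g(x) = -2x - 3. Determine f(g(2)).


-93


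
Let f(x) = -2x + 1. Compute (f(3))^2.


f(3) = -5
(-5)^2 = 25

25


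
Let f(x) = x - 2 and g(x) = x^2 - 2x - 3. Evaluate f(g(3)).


g(3) = 0
f(0) = -2

-2


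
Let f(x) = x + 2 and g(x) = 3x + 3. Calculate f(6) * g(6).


168


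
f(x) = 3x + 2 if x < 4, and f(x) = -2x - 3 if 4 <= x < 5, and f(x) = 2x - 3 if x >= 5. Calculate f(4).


4 satisfies 4 <= x < 5
f(4) = -11

-11


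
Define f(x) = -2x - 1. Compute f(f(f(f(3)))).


f(3) = -7
f(-7) = 13
f(13) = -27
f(-27) = 53

53


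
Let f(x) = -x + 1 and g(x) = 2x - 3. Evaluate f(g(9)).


g(9) = 15
f(15) = -14

-14


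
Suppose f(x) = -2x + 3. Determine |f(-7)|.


f(-7) = 17
|17| = 17

17


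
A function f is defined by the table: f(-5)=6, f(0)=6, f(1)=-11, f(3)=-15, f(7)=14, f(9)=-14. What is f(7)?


Reading from the table at x = 7

14


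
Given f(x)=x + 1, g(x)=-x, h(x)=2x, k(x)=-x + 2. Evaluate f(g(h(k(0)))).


k(0) = 2
h(2) = 4
g(4) = -4
f(-4) = -3

-3


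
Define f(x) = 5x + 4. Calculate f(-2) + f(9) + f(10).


f(-2) = -6
f(9) = 49
f(10) = 54
Sum = 97

97


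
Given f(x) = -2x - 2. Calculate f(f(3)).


f(3) = -8
f(-8) = 14

14


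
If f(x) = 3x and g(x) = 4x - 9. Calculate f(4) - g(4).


f(4) = 12
g(4) = 7
Difference = 5

5


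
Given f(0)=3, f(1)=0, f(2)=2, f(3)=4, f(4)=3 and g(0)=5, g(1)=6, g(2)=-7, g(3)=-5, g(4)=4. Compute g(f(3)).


f(3) = 4
g(4) = 4

4


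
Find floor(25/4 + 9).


25/4 = 6.25
6.25 + 9 = 15.25
floor(15.25) = 15

15


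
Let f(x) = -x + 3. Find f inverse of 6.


Solve -x + 3 = 6
x = (6 - 3) / (-1) = -3

-3


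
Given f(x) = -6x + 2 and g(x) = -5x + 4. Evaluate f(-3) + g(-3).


f(-3) = 20
g(-3) = 19
Sum = 39

39


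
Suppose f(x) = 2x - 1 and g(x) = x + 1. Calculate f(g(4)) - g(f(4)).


f(g(4)) = 9
g(f(4)) = 8
Difference = 1

1


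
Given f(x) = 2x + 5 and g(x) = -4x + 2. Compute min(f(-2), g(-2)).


f(-2) = 1
g(-2) = 10
min = 1

1


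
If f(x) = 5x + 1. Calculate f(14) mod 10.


f(14) = 71
71 mod 10 = 1

1


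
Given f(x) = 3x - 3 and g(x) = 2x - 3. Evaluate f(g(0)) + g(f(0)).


f(g(0)) = -12
g(f(0)) = -9
Sum = -21

-21


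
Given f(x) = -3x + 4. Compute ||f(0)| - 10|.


f(0) = 4
|4| = 4
|4 - 10| = 6

6


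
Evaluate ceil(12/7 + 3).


12/7 = 1.7143
1.7143 + 3 = 4.7143
ceil(4.7143) = 5

5


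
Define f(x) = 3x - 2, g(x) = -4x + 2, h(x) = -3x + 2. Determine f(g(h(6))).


h(6) = -16
g(-16) = 66
f(66) = 196

196


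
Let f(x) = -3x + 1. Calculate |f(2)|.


f(2) = -5
|-5| = 5

5


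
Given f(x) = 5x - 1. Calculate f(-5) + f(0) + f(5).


-3


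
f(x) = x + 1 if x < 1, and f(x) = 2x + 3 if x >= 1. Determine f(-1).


0


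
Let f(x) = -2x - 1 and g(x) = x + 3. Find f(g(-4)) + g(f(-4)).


f(g(-4)) = 1
g(f(-4)) = 10
Sum = 11

11


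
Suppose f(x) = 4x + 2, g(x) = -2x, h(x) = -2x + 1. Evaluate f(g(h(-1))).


h(-1) = 3
g(3) = -6
f(-6) = -22

-22


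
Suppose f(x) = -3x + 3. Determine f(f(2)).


f(2) = -3
f(-3) = 12

12


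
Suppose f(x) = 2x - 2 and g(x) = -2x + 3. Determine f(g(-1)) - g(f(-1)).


-3


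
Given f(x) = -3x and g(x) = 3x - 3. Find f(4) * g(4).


f(4) = -12
g(4) = 9
Product = -108

-108


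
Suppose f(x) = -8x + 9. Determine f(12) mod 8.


f(12) = -87
-87 mod 8 = 1

1


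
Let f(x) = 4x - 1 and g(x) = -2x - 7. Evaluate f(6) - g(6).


42


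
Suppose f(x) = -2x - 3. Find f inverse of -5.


Solve -2x - 3 = -5
x = (-5 + 3) / (-2) = 1

1


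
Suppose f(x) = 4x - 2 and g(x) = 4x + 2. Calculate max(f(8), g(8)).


f(8) = 30
g(8) = 34
max = 34

34


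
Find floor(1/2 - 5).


1/2 = 0.5
0.5 - 5 = -4.5
floor(-4.5) = -5

-5


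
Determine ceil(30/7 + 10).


30/7 = 4.2857
4.2857 + 10 = 14.2857
ceil(14.2857) = 15

15


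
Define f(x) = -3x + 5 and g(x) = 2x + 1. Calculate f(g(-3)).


g(-3) = -5
f(-5) = 20

20


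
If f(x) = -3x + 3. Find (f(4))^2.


f(4) = -9
(-9)^2 = 81

81


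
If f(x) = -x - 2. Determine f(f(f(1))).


f(1) = -3
f(-3) = 1
f(1) = -3

-3


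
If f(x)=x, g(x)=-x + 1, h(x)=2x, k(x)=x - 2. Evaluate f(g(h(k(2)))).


1


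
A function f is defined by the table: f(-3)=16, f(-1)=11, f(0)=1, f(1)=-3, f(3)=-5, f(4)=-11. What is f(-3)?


Reading from the table at x = -3

16


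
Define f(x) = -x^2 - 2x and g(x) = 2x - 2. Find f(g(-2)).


g(-2) = -6
f(-6) = (-1)*(-6)^2 - 2*(-6) = -24

-24


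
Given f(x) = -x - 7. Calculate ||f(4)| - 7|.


f(4) = -11
|-11| = 11
|11 - 7| = 4

4


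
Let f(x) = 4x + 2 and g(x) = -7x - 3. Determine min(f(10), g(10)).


f(10) = 42
g(10) = -73
min = -73

-73


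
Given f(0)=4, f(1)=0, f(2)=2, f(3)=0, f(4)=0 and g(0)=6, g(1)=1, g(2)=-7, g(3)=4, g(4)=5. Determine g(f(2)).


f(2) = 2
g(2) = -7

-7


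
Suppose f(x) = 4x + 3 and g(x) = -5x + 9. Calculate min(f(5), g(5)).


f(5) = 23
g(5) = -16
min = -16

-16


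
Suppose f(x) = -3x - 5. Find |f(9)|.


f(9) = -32
|-32| = 32

32


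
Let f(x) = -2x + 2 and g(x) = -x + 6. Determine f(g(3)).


g(3) = 3
f(3) = -4

-4


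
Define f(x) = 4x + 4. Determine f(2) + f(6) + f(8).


76


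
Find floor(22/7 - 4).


22/7 = 3.1429
3.1429 - 4 = -0.8571
floor(-0.8571) = -1

-1


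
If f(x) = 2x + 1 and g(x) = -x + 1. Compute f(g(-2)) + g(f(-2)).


f(g(-2)) = 7
g(f(-2)) = 4
Sum = 11

11


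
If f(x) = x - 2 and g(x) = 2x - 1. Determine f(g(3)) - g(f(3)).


f(g(3)) = 3
g(f(3)) = 1
Difference = 2

2


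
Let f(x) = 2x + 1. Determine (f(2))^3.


f(2) = 5
(5)^3 = 125

125
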